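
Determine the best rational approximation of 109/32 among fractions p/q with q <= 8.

Expand x = 109/32 as a continued fraction with the Euclidean algorithm:
  109 = 3*32 + 13, so a_0 = 3.
  32 = 2*13 + 6, so a_1 = 2.
  13 = 2*6 + 1, so a_2 = 2.
  6 = 6*1 + 0, so a_3 = 6.
so x = [3; 2, 2, 6].
Convergents (p_i = a_i*p_{i-1} + p_{i-2}, q_i = a_i*q_{i-1} + q_{i-2} with p_{-2}=0, p_{-1}=1, q_{-2}=1, q_{-1}=0), until the denominator exceeds 8:
  i=0: a_0=3, p_0 = 3*1 + 0 = 3, q_0 = 3*0 + 1 = 1.
  i=1: a_1=2, p_1 = 2*3 + 1 = 7, q_1 = 2*1 + 0 = 2.
  i=2: a_2=2, p_2 = 2*7 + 3 = 17, q_2 = 2*2 + 1 = 5.
  i=3: a_3=6, p_3 = 6*17 + 7 = 109, q_3 = 6*5 + 2 = 32.
q_3 = 32 > 8, so the last convergent with denominator <= 8 is p_2/q_2 = 17/5.
The closest fraction with denominator <= 8 is either p_2/q_2 or the intermediate fraction (k*p_2 + p_1)/(k*q_2 + q_1) with the largest k >= 1 whose denominator stays <= 8; these approach x as k grows, and every other convergent or intermediate fraction in range is farther away.
Largest k: floor((8 - q_1)/q_2) = floor((8 - 2)/5) = 1.
That gives (1*17 + 7)/(1*5 + 2) = 24/7.
Compare the errors: |x - 17/5| = |109*5 - 17*32|/(32*5) = 1/160, and |x - 24/7| = |109*7 - 24*32|/(32*7) = 5/224.
Cross-multiplying, 1*224 = 224 < 800 = 5*160, so 1/160 is smaller: the convergent 17/5 is closer to x than 24/7.

17/5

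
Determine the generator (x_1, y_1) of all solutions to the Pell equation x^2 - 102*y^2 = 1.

First expand sqrt(102) as a continued fraction. With x_i = (sqrt(102) + m_i)/d_i and (m_0, d_0) = (0, 1): a_0 = floor(sqrt(102)) = 10, since 10^2 = 100 <= 102 < 121 = 11^2.
Iterate m_{i+1} = d_i*a_i - m_i, d_{i+1} = (102 - m_{i+1}^2)/d_i, a_{i+1} = floor((a_0 + m_{i+1})/d_{i+1}):
  m_1 = 1*10 - 0 = 10, d_1 = (102 - 10^2)/1 = 2/1 = 2, a_1 = floor((10 + 10)/2) = 10.
  m_2 = 2*10 - 10 = 10, d_2 = (102 - 10^2)/2 = 2/2 = 1, a_2 = floor((10 + 10)/1) = 20.
  m_3 = 1*20 - 10 = 10, d_3 = (102 - 10^2)/1 = 2/1 = 2: (m_3, d_3) = (m_1, d_1) = (10, 2), so from here the quotients repeat a_1, a_2; the period length is 2.
So sqrt(102) = [10; (10, 20)] with period length k = 2.
k is even, so the fundamental solution of x^2 - 102y^2 = 1 is (p_{k-1}, q_{k-1}) = (p_1, q_1); compute convergents through index 1.
Convergents (p_i = a_i*p_{i-1} + p_{i-2}, q_i = a_i*q_{i-1} + q_{i-2} with p_{-2}=0, p_{-1}=1, q_{-2}=1, q_{-1}=0):
  i=0: a_0=10, p_0 = 10*1 + 0 = 10, q_0 = 10*0 + 1 = 1.
  i=1: a_1=10, p_1 = 10*10 + 1 = 101, q_1 = 10*1 + 0 = 10.
Check: 101^2 - 102*10^2 = 10201 - 10200 = 1, so (x, y) = (101, 10) solves the equation, and by the theorem it is the least positive solution.

(x, y) = (101, 10)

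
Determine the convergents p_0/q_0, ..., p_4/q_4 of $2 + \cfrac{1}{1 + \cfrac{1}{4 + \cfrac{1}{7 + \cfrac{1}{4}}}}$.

2/1, 3/1, 14/5, 101/36, 418/149

Using the convergent recurrence p_i = a_i*p_{i-1} + p_{i-2}, q_i = a_i*q_{i-1} + q_{i-2} with p_{-2}=0, p_{-1}=1, q_{-2}=1, q_{-1}=0:
  i=0: a_0=2, p_0 = 2*1 + 0 = 2, q_0 = 2*0 + 1 = 1.
  i=1: a_1=1, p_1 = 1*2 + 1 = 3, q_1 = 1*1 + 0 = 1.
  i=2: a_2=4, p_2 = 4*3 + 2 = 14, q_2 = 4*1 + 1 = 5.
  i=3: a_3=7, p_3 = 7*14 + 3 = 101, q_3 = 7*5 + 1 = 36.
  i=4: a_4=4, p_4 = 4*101 + 14 = 418, q_4 = 4*36 + 5 = 149.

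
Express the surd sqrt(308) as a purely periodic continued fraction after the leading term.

Write x_i = (sqrt(308) + m_i)/d_i with (m_0, d_0) = (0, 1). a_0 = floor(sqrt(308)) = 17, since 17^2 = 289 <= 308 < 324 = 18^2.
Iterate m_{i+1} = d_i*a_i - m_i, d_{i+1} = (308 - m_{i+1}^2)/d_i, a_{i+1} = floor((a_0 + m_{i+1})/d_{i+1}):
  m_1 = 1*17 - 0 = 17, d_1 = (308 - 17^2)/1 = 19/1 = 19, a_1 = floor((17 + 17)/19) = 1.
  m_2 = 19*1 - 17 = 2, d_2 = (308 - 2^2)/19 = 304/19 = 16, a_2 = floor((17 + 2)/16) = 1.
  m_3 = 16*1 - 2 = 14, d_3 = (308 - 14^2)/16 = 112/16 = 7, a_3 = floor((17 + 14)/7) = 4.
  m_4 = 7*4 - 14 = 14, d_4 = (308 - 14^2)/7 = 112/7 = 16, a_4 = floor((17 + 14)/16) = 1.
  m_5 = 16*1 - 14 = 2, d_5 = (308 - 2^2)/16 = 304/16 = 19, a_5 = floor((17 + 2)/19) = 1.
  m_6 = 19*1 - 2 = 17, d_6 = (308 - 17^2)/19 = 19/19 = 1, a_6 = floor((17 + 17)/1) = 34.
  m_7 = 1*34 - 17 = 17, d_7 = (308 - 17^2)/1 = 19/1 = 19: (m_7, d_7) = (m_1, d_1) = (17, 19), so from here the quotients repeat a_1, ..., a_6; the period length is 6.
Hence the expansion of sqrt(308) is a_0 = 17 followed by the repeating block 1, 1, 4, 1, 1, 34 (period 6).

[17; (1, 1, 4, 1, 1, 34)]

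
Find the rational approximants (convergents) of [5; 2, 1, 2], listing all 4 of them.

Using the convergent recurrence p_i = a_i*p_{i-1} + p_{i-2}, q_i = a_i*q_{i-1} + q_{i-2} with p_{-2}=0, p_{-1}=1, q_{-2}=1, q_{-1}=0:
  i=0: a_0=5, p_0 = 5*1 + 0 = 5, q_0 = 5*0 + 1 = 1.
  i=1: a_1=2, p_1 = 2*5 + 1 = 11, q_1 = 2*1 + 0 = 2.
  i=2: a_2=1, p_2 = 1*11 + 5 = 16, q_2 = 1*2 + 1 = 3.
  i=3: a_3=2, p_3 = 2*16 + 11 = 43, q_3 = 2*3 + 2 = 8.

5/1, 11/2, 16/3, 43/8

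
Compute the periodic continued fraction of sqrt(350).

Write x_i = (sqrt(350) + m_i)/d_i with (m_0, d_0) = (0, 1). a_0 = floor(sqrt(350)) = 18, since 18^2 = 324 <= 350 < 361 = 19^2.
Iterate m_{i+1} = d_i*a_i - m_i, d_{i+1} = (350 - m_{i+1}^2)/d_i, a_{i+1} = floor((a_0 + m_{i+1})/d_{i+1}):
  m_1 = 1*18 - 0 = 18, d_1 = (350 - 18^2)/1 = 26/1 = 26, a_1 = floor((18 + 18)/26) = 1.
  m_2 = 26*1 - 18 = 8, d_2 = (350 - 8^2)/26 = 286/26 = 11, a_2 = floor((18 + 8)/11) = 2.
  m_3 = 11*2 - 8 = 14, d_3 = (350 - 14^2)/11 = 154/11 = 14, a_3 = floor((18 + 14)/14) = 2.
  m_4 = 14*2 - 14 = 14, d_4 = (350 - 14^2)/14 = 154/14 = 11, a_4 = floor((18 + 14)/11) = 2.
  m_5 = 11*2 - 14 = 8, d_5 = (350 - 8^2)/11 = 286/11 = 26, a_5 = floor((18 + 8)/26) = 1.
  m_6 = 26*1 - 8 = 18, d_6 = (350 - 18^2)/26 = 26/26 = 1, a_6 = floor((18 + 18)/1) = 36.
  m_7 = 1*36 - 18 = 18, d_7 = (350 - 18^2)/1 = 26/1 = 26: (m_7, d_7) = (m_1, d_1) = (18, 26), so from here the quotients repeat a_1, ..., a_6; the period length is 6.
Hence the expansion of sqrt(350) is a_0 = 18 followed by the repeating block 1, 2, 2, 2, 1, 36 (period 6).

[18; (1, 2, 2, 2, 1, 36)]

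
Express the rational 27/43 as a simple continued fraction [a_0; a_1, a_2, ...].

[0; 1, 1, 1, 2, 5]

Run the Euclidean algorithm on 27 and 43; the successive quotients are the partial quotients a_0, a_1, ... (each step inverts the fractional part left over by the previous one):
  27 = 0*43 + 27, so a_0 = 0.
  43 = 1*27 + 16, so a_1 = 1.
  27 = 1*16 + 11, so a_2 = 1.
  16 = 1*11 + 5, so a_3 = 1.
  11 = 2*5 + 1, so a_4 = 2.
  5 = 5*1 + 0, so a_5 = 5.
The remainder reaches 0 after 6 divisions, so the expansion has 6 partial quotients, read off in order.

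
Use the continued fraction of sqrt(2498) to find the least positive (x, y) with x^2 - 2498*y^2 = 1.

(x, y) = (2499, 50)

First expand sqrt(2498) as a continued fraction. With x_i = (sqrt(2498) + m_i)/d_i and (m_0, d_0) = (0, 1): a_0 = floor(sqrt(2498)) = 49, since 49^2 = 2401 <= 2498 < 2500 = 50^2.
Iterate m_{i+1} = d_i*a_i - m_i, d_{i+1} = (2498 - m_{i+1}^2)/d_i, a_{i+1} = floor((a_0 + m_{i+1})/d_{i+1}):
  m_1 = 1*49 - 0 = 49, d_1 = (2498 - 49^2)/1 = 97/1 = 97, a_1 = floor((49 + 49)/97) = 1.
  m_2 = 97*1 - 49 = 48, d_2 = (2498 - 48^2)/97 = 194/97 = 2, a_2 = floor((49 + 48)/2) = 48.
  m_3 = 2*48 - 48 = 48, d_3 = (2498 - 48^2)/2 = 194/2 = 97, a_3 = floor((49 + 48)/97) = 1.
  m_4 = 97*1 - 48 = 49, d_4 = (2498 - 49^2)/97 = 97/97 = 1, a_4 = floor((49 + 49)/1) = 98.
  m_5 = 1*98 - 49 = 49, d_5 = (2498 - 49^2)/1 = 97/1 = 97: (m_5, d_5) = (m_1, d_1) = (49, 97), so from here the quotients repeat a_1, ..., a_4; the period length is 4.
So sqrt(2498) = [49; (1, 48, 1, 98)] with period length k = 4.
k is even, so the fundamental solution of x^2 - 2498y^2 = 1 is (p_{k-1}, q_{k-1}) = (p_3, q_3); compute convergents through index 3.
Convergents (p_i = a_i*p_{i-1} + p_{i-2}, q_i = a_i*q_{i-1} + q_{i-2} with p_{-2}=0, p_{-1}=1, q_{-2}=1, q_{-1}=0):
  i=0: a_0=49, p_0 = 49*1 + 0 = 49, q_0 = 49*0 + 1 = 1.
  i=1: a_1=1, p_1 = 1*49 + 1 = 50, q_1 = 1*1 + 0 = 1.
  i=2: a_2=48, p_2 = 48*50 + 49 = 2449, q_2 = 48*1 + 1 = 49.
  i=3: a_3=1, p_3 = 1*2449 + 50 = 2499, q_3 = 1*49 + 1 = 50.
Check: 2499^2 - 2498*50^2 = 6245001 - 6245000 = 1, so (x, y) = (2499, 50) solves the equation, and by the theorem it is the least positive solution.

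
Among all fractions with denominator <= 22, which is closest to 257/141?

Expand x = 257/141 as a continued fraction with the Euclidean algorithm:
  257 = 1*141 + 116, so a_0 = 1.
  141 = 1*116 + 25, so a_1 = 1.
  116 = 4*25 + 16, so a_2 = 4.
  25 = 1*16 + 9, so a_3 = 1.
  16 = 1*9 + 7, so a_4 = 1.
  9 = 1*7 + 2, so a_5 = 1.
  7 = 3*2 + 1, so a_6 = 3.
  2 = 2*1 + 0, so a_7 = 2.
so x = [1; 1, 4, 1, 1, 1, 3, 2].
Convergents (p_i = a_i*p_{i-1} + p_{i-2}, q_i = a_i*q_{i-1} + q_{i-2} with p_{-2}=0, p_{-1}=1, q_{-2}=1, q_{-1}=0), until the denominator exceeds 22:
  i=0: a_0=1, p_0 = 1*1 + 0 = 1, q_0 = 1*0 + 1 = 1.
  i=1: a_1=1, p_1 = 1*1 + 1 = 2, q_1 = 1*1 + 0 = 1.
  i=2: a_2=4, p_2 = 4*2 + 1 = 9, q_2 = 4*1 + 1 = 5.
  i=3: a_3=1, p_3 = 1*9 + 2 = 11, q_3 = 1*5 + 1 = 6.
  i=4: a_4=1, p_4 = 1*11 + 9 = 20, q_4 = 1*6 + 5 = 11.
  i=5: a_5=1, p_5 = 1*20 + 11 = 31, q_5 = 1*11 + 6 = 17.
  i=6: a_6=3, p_6 = 3*31 + 20 = 113, q_6 = 3*17 + 11 = 62.
q_6 = 62 > 22, so the last convergent with denominator <= 22 is p_5/q_5 = 31/17.
The closest fraction with denominator <= 22 is either p_5/q_5 or the intermediate fraction (k*p_5 + p_4)/(k*q_5 + q_4) with the largest k >= 1 whose denominator stays <= 22; these approach x as k grows, and every other convergent or intermediate fraction in range is farther away.
Largest k: floor((22 - q_4)/q_5) = floor((22 - 11)/17) = 0.
Since k = 0, no intermediate fraction beyond p_5/q_5 has denominator <= 22, so the convergent 31/17 is the closest (its error is |257*17 - 31*141|/(141*17) = 2/2397).

31/17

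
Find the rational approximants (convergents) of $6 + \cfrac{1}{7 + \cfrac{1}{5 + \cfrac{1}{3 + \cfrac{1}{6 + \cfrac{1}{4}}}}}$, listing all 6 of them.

Using the convergent recurrence p_i = a_i*p_{i-1} + p_{i-2}, q_i = a_i*q_{i-1} + q_{i-2} with p_{-2}=0, p_{-1}=1, q_{-2}=1, q_{-1}=0:
  i=0: a_0=6, p_0 = 6*1 + 0 = 6, q_0 = 6*0 + 1 = 1.
  i=1: a_1=7, p_1 = 7*6 + 1 = 43, q_1 = 7*1 + 0 = 7.
  i=2: a_2=5, p_2 = 5*43 + 6 = 221, q_2 = 5*7 + 1 = 36.
  i=3: a_3=3, p_3 = 3*221 + 43 = 706, q_3 = 3*36 + 7 = 115.
  i=4: a_4=6, p_4 = 6*706 + 221 = 4457, q_4 = 6*115 + 36 = 726.
  i=5: a_5=4, p_5 = 4*4457 + 706 = 18534, q_5 = 4*726 + 115 = 3019.

6/1, 43/7, 221/36, 706/115, 4457/726, 18534/3019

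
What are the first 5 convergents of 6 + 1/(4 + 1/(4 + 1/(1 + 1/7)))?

6/1, 25/4, 106/17, 131/21, 1023/164

Using the convergent recurrence p_i = a_i*p_{i-1} + p_{i-2}, q_i = a_i*q_{i-1} + q_{i-2} with p_{-2}=0, p_{-1}=1, q_{-2}=1, q_{-1}=0:
  i=0: a_0=6, p_0 = 6*1 + 0 = 6, q_0 = 6*0 + 1 = 1.
  i=1: a_1=4, p_1 = 4*6 + 1 = 25, q_1 = 4*1 + 0 = 4.
  i=2: a_2=4, p_2 = 4*25 + 6 = 106, q_2 = 4*4 + 1 = 17.
  i=3: a_3=1, p_3 = 1*106 + 25 = 131, q_3 = 1*17 + 4 = 21.
  i=4: a_4=7, p_4 = 7*131 + 106 = 1023, q_4 = 7*21 + 17 = 164.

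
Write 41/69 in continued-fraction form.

[0; 1, 1, 2, 6, 2]

Run the Euclidean algorithm on 41 and 69; the successive quotients are the partial quotients a_0, a_1, ... (each step inverts the fractional part left over by the previous one):
  41 = 0*69 + 41, so a_0 = 0.
  69 = 1*41 + 28, so a_1 = 1.
  41 = 1*28 + 13, so a_2 = 1.
  28 = 2*13 + 2, so a_3 = 2.
  13 = 6*2 + 1, so a_4 = 6.
  2 = 2*1 + 0, so a_5 = 2.
The remainder reaches 0 after 6 divisions, so the expansion has 6 partial quotients, read off in order.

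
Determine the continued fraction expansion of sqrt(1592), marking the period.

Write x_i = (sqrt(1592) + m_i)/d_i with (m_0, d_0) = (0, 1). a_0 = floor(sqrt(1592)) = 39, since 39^2 = 1521 <= 1592 < 1600 = 40^2.
Iterate m_{i+1} = d_i*a_i - m_i, d_{i+1} = (1592 - m_{i+1}^2)/d_i, a_{i+1} = floor((a_0 + m_{i+1})/d_{i+1}):
  m_1 = 1*39 - 0 = 39, d_1 = (1592 - 39^2)/1 = 71/1 = 71, a_1 = floor((39 + 39)/71) = 1.
  m_2 = 71*1 - 39 = 32, d_2 = (1592 - 32^2)/71 = 568/71 = 8, a_2 = floor((39 + 32)/8) = 8.
  m_3 = 8*8 - 32 = 32, d_3 = (1592 - 32^2)/8 = 568/8 = 71, a_3 = floor((39 + 32)/71) = 1.
  m_4 = 71*1 - 32 = 39, d_4 = (1592 - 39^2)/71 = 71/71 = 1, a_4 = floor((39 + 39)/1) = 78.
  m_5 = 1*78 - 39 = 39, d_5 = (1592 - 39^2)/1 = 71/1 = 71: (m_5, d_5) = (m_1, d_1) = (39, 71), so from here the quotients repeat a_1, ..., a_4; the period length is 4.
Hence the expansion of sqrt(1592) is a_0 = 39 followed by the repeating block 1, 8, 1, 78 (period 4).

[39; (1, 8, 1, 78)]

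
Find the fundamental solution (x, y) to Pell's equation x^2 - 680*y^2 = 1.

First expand sqrt(680) as a continued fraction. With x_i = (sqrt(680) + m_i)/d_i and (m_0, d_0) = (0, 1): a_0 = floor(sqrt(680)) = 26, since 26^2 = 676 <= 680 < 729 = 27^2.
Iterate m_{i+1} = d_i*a_i - m_i, d_{i+1} = (680 - m_{i+1}^2)/d_i, a_{i+1} = floor((a_0 + m_{i+1})/d_{i+1}):
  m_1 = 1*26 - 0 = 26, d_1 = (680 - 26^2)/1 = 4/1 = 4, a_1 = floor((26 + 26)/4) = 13.
  m_2 = 4*13 - 26 = 26, d_2 = (680 - 26^2)/4 = 4/4 = 1, a_2 = floor((26 + 26)/1) = 52.
  m_3 = 1*52 - 26 = 26, d_3 = (680 - 26^2)/1 = 4/1 = 4: (m_3, d_3) = (m_1, d_1) = (26, 4), so from here the quotients repeat a_1, a_2; the period length is 2.
So sqrt(680) = [26; (13, 52)] with period length k = 2.
k is even, so the fundamental solution of x^2 - 680y^2 = 1 is (p_{k-1}, q_{k-1}) = (p_1, q_1); compute convergents through index 1.
Convergents (p_i = a_i*p_{i-1} + p_{i-2}, q_i = a_i*q_{i-1} + q_{i-2} with p_{-2}=0, p_{-1}=1, q_{-2}=1, q_{-1}=0):
  i=0: a_0=26, p_0 = 26*1 + 0 = 26, q_0 = 26*0 + 1 = 1.
  i=1: a_1=13, p_1 = 13*26 + 1 = 339, q_1 = 13*1 + 0 = 13.
Check: 339^2 - 680*13^2 = 114921 - 114920 = 1, so (x, y) = (339, 13) solves the equation, and by the theorem it is the least positive solution.

(x, y) = (339, 13)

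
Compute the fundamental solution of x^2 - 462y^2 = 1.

(x, y) = (43, 2)

First expand sqrt(462) as a continued fraction. With x_i = (sqrt(462) + m_i)/d_i and (m_0, d_0) = (0, 1): a_0 = floor(sqrt(462)) = 21, since 21^2 = 441 <= 462 < 484 = 22^2.
Iterate m_{i+1} = d_i*a_i - m_i, d_{i+1} = (462 - m_{i+1}^2)/d_i, a_{i+1} = floor((a_0 + m_{i+1})/d_{i+1}):
  m_1 = 1*21 - 0 = 21, d_1 = (462 - 21^2)/1 = 21/1 = 21, a_1 = floor((21 + 21)/21) = 2.
  m_2 = 21*2 - 21 = 21, d_2 = (462 - 21^2)/21 = 21/21 = 1, a_2 = floor((21 + 21)/1) = 42.
  m_3 = 1*42 - 21 = 21, d_3 = (462 - 21^2)/1 = 21/1 = 21: (m_3, d_3) = (m_1, d_1) = (21, 21), so from here the quotients repeat a_1, a_2; the period length is 2.
So sqrt(462) = [21; (2, 42)] with period length k = 2.
k is even, so the fundamental solution of x^2 - 462y^2 = 1 is (p_{k-1}, q_{k-1}) = (p_1, q_1); compute convergents through index 1.
Convergents (p_i = a_i*p_{i-1} + p_{i-2}, q_i = a_i*q_{i-1} + q_{i-2} with p_{-2}=0, p_{-1}=1, q_{-2}=1, q_{-1}=0):
  i=0: a_0=21, p_0 = 21*1 + 0 = 21, q_0 = 21*0 + 1 = 1.
  i=1: a_1=2, p_1 = 2*21 + 1 = 43, q_1 = 2*1 + 0 = 2.
Check: 43^2 - 462*2^2 = 1849 - 1848 = 1, so (x, y) = (43, 2) solves the equation, and by the theorem it is the least positive solution.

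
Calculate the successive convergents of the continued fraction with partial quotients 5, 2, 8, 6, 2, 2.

5/1, 11/2, 93/17, 569/104, 1231/225, 3031/554

Using the convergent recurrence p_i = a_i*p_{i-1} + p_{i-2}, q_i = a_i*q_{i-1} + q_{i-2} with p_{-2}=0, p_{-1}=1, q_{-2}=1, q_{-1}=0:
  i=0: a_0=5, p_0 = 5*1 + 0 = 5, q_0 = 5*0 + 1 = 1.
  i=1: a_1=2, p_1 = 2*5 + 1 = 11, q_1 = 2*1 + 0 = 2.
  i=2: a_2=8, p_2 = 8*11 + 5 = 93, q_2 = 8*2 + 1 = 17.
  i=3: a_3=6, p_3 = 6*93 + 11 = 569, q_3 = 6*17 + 2 = 104.
  i=4: a_4=2, p_4 = 2*569 + 93 = 1231, q_4 = 2*104 + 17 = 225.
  i=5: a_5=2, p_5 = 2*1231 + 569 = 3031, q_5 = 2*225 + 104 = 554.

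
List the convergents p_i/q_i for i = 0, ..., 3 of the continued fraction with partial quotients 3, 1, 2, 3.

Using the convergent recurrence p_i = a_i*p_{i-1} + p_{i-2}, q_i = a_i*q_{i-1} + q_{i-2} with p_{-2}=0, p_{-1}=1, q_{-2}=1, q_{-1}=0:
  i=0: a_0=3, p_0 = 3*1 + 0 = 3, q_0 = 3*0 + 1 = 1.
  i=1: a_1=1, p_1 = 1*3 + 1 = 4, q_1 = 1*1 + 0 = 1.
  i=2: a_2=2, p_2 = 2*4 + 3 = 11, q_2 = 2*1 + 1 = 3.
  i=3: a_3=3, p_3 = 3*11 + 4 = 37, q_3 = 3*3 + 1 = 10.

3/1, 4/1, 11/3, 37/10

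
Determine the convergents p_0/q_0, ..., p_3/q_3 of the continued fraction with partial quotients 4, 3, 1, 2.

Using the convergent recurrence p_i = a_i*p_{i-1} + p_{i-2}, q_i = a_i*q_{i-1} + q_{i-2} with p_{-2}=0, p_{-1}=1, q_{-2}=1, q_{-1}=0:
  i=0: a_0=4, p_0 = 4*1 + 0 = 4, q_0 = 4*0 + 1 = 1.
  i=1: a_1=3, p_1 = 3*4 + 1 = 13, q_1 = 3*1 + 0 = 3.
  i=2: a_2=1, p_2 = 1*13 + 4 = 17, q_2 = 1*3 + 1 = 4.
  i=3: a_3=2, p_3 = 2*17 + 13 = 47, q_3 = 2*4 + 3 = 11.

4/1, 13/3, 17/4, 47/11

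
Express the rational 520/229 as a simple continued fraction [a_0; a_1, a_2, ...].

[2; 3, 1, 2, 3, 1, 4]

Run the Euclidean algorithm on 520 and 229; the successive quotients are the partial quotients a_0, a_1, ... (each step inverts the fractional part left over by the previous one):
  520 = 2*229 + 62, so a_0 = 2.
  229 = 3*62 + 43, so a_1 = 3.
  62 = 1*43 + 19, so a_2 = 1.
  43 = 2*19 + 5, so a_3 = 2.
  19 = 3*5 + 4, so a_4 = 3.
  5 = 1*4 + 1, so a_5 = 1.
  4 = 4*1 + 0, so a_6 = 4.
The remainder reaches 0 after 7 divisions, so the expansion has 7 partial quotients, read off in order.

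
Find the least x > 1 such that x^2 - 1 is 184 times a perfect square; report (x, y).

(x, y) = (24335, 1794)

First expand sqrt(184) as a continued fraction. With x_i = (sqrt(184) + m_i)/d_i and (m_0, d_0) = (0, 1): a_0 = floor(sqrt(184)) = 13, since 13^2 = 169 <= 184 < 196 = 14^2.
Iterate m_{i+1} = d_i*a_i - m_i, d_{i+1} = (184 - m_{i+1}^2)/d_i, a_{i+1} = floor((a_0 + m_{i+1})/d_{i+1}):
  m_1 = 1*13 - 0 = 13, d_1 = (184 - 13^2)/1 = 15/1 = 15, a_1 = floor((13 + 13)/15) = 1.
  m_2 = 15*1 - 13 = 2, d_2 = (184 - 2^2)/15 = 180/15 = 12, a_2 = floor((13 + 2)/12) = 1.
  m_3 = 12*1 - 2 = 10, d_3 = (184 - 10^2)/12 = 84/12 = 7, a_3 = floor((13 + 10)/7) = 3.
  m_4 = 7*3 - 10 = 11, d_4 = (184 - 11^2)/7 = 63/7 = 9, a_4 = floor((13 + 11)/9) = 2.
  m_5 = 9*2 - 11 = 7, d_5 = (184 - 7^2)/9 = 135/9 = 15, a_5 = floor((13 + 7)/15) = 1.
  m_6 = 15*1 - 7 = 8, d_6 = (184 - 8^2)/15 = 120/15 = 8, a_6 = floor((13 + 8)/8) = 2.
  m_7 = 8*2 - 8 = 8, d_7 = (184 - 8^2)/8 = 120/8 = 15, a_7 = floor((13 + 8)/15) = 1.
  m_8 = 15*1 - 8 = 7, d_8 = (184 - 7^2)/15 = 135/15 = 9, a_8 = floor((13 + 7)/9) = 2.
  m_9 = 9*2 - 7 = 11, d_9 = (184 - 11^2)/9 = 63/9 = 7, a_9 = floor((13 + 11)/7) = 3.
  m_10 = 7*3 - 11 = 10, d_10 = (184 - 10^2)/7 = 84/7 = 12, a_10 = floor((13 + 10)/12) = 1.
  m_11 = 12*1 - 10 = 2, d_11 = (184 - 2^2)/12 = 180/12 = 15, a_11 = floor((13 + 2)/15) = 1.
  m_12 = 15*1 - 2 = 13, d_12 = (184 - 13^2)/15 = 15/15 = 1, a_12 = floor((13 + 13)/1) = 26.
  m_13 = 1*26 - 13 = 13, d_13 = (184 - 13^2)/1 = 15/1 = 15: (m_13, d_13) = (m_1, d_1) = (13, 15), so from here the quotients repeat a_1, ..., a_12; the period length is 12.
So sqrt(184) = [13; (1, 1, 3, 2, 1, 2, 1, 2, 3, 1, 1, 26)] with period length k = 12.
k is even, so the fundamental solution of x^2 - 184y^2 = 1 is (p_{k-1}, q_{k-1}) = (p_11, q_11); compute convergents through index 11.
Convergents (p_i = a_i*p_{i-1} + p_{i-2}, q_i = a_i*q_{i-1} + q_{i-2} with p_{-2}=0, p_{-1}=1, q_{-2}=1, q_{-1}=0):
  i=0: a_0=13, p_0 = 13*1 + 0 = 13, q_0 = 13*0 + 1 = 1.
  i=1: a_1=1, p_1 = 1*13 + 1 = 14, q_1 = 1*1 + 0 = 1.
  i=2: a_2=1, p_2 = 1*14 + 13 = 27, q_2 = 1*1 + 1 = 2.
  i=3: a_3=3, p_3 = 3*27 + 14 = 95, q_3 = 3*2 + 1 = 7.
  i=4: a_4=2, p_4 = 2*95 + 27 = 217, q_4 = 2*7 + 2 = 16.
  i=5: a_5=1, p_5 = 1*217 + 95 = 312, q_5 = 1*16 + 7 = 23.
  i=6: a_6=2, p_6 = 2*312 + 217 = 841, q_6 = 2*23 + 16 = 62.
  i=7: a_7=1, p_7 = 1*841 + 312 = 1153, q_7 = 1*62 + 23 = 85.
  i=8: a_8=2, p_8 = 2*1153 + 841 = 3147, q_8 = 2*85 + 62 = 232.
  i=9: a_9=3, p_9 = 3*3147 + 1153 = 10594, q_9 = 3*232 + 85 = 781.
  i=10: a_10=1, p_10 = 1*10594 + 3147 = 13741, q_10 = 1*781 + 232 = 1013.
  i=11: a_11=1, p_11 = 1*13741 + 10594 = 24335, q_11 = 1*1013 + 781 = 1794.
Check: 24335^2 - 184*1794^2 = 592192225 - 592192224 = 1, so (x, y) = (24335, 1794) solves the equation, and by the theorem it is the least positive solution.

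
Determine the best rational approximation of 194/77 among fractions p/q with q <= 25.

63/25

Expand x = 194/77 as a continued fraction with the Euclidean algorithm:
  194 = 2*77 + 40, so a_0 = 2.
  77 = 1*40 + 37, so a_1 = 1.
  40 = 1*37 + 3, so a_2 = 1.
  37 = 12*3 + 1, so a_3 = 12.
  3 = 3*1 + 0, so a_4 = 3.
so x = [2; 1, 1, 12, 3].
Convergents (p_i = a_i*p_{i-1} + p_{i-2}, q_i = a_i*q_{i-1} + q_{i-2} with p_{-2}=0, p_{-1}=1, q_{-2}=1, q_{-1}=0), until the denominator exceeds 25:
  i=0: a_0=2, p_0 = 2*1 + 0 = 2, q_0 = 2*0 + 1 = 1.
  i=1: a_1=1, p_1 = 1*2 + 1 = 3, q_1 = 1*1 + 0 = 1.
  i=2: a_2=1, p_2 = 1*3 + 2 = 5, q_2 = 1*1 + 1 = 2.
  i=3: a_3=12, p_3 = 12*5 + 3 = 63, q_3 = 12*2 + 1 = 25.
  i=4: a_4=3, p_4 = 3*63 + 5 = 194, q_4 = 3*25 + 2 = 77.
q_4 = 77 > 25, so the last convergent with denominator <= 25 is p_3/q_3 = 63/25.
The closest fraction with denominator <= 25 is either p_3/q_3 or the intermediate fraction (k*p_3 + p_2)/(k*q_3 + q_2) with the largest k >= 1 whose denominator stays <= 25; these approach x as k grows, and every other convergent or intermediate fraction in range is farther away.
Largest k: floor((25 - q_2)/q_3) = floor((25 - 2)/25) = 0.
Since k = 0, no intermediate fraction beyond p_3/q_3 has denominator <= 25, so the convergent 63/25 is the closest (its error is |194*25 - 63*77|/(77*25) = 1/1925).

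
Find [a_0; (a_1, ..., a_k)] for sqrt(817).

Write x_i = (sqrt(817) + m_i)/d_i with (m_0, d_0) = (0, 1). a_0 = floor(sqrt(817)) = 28, since 28^2 = 784 <= 817 < 841 = 29^2.
Iterate m_{i+1} = d_i*a_i - m_i, d_{i+1} = (817 - m_{i+1}^2)/d_i, a_{i+1} = floor((a_0 + m_{i+1})/d_{i+1}):
  m_1 = 1*28 - 0 = 28, d_1 = (817 - 28^2)/1 = 33/1 = 33, a_1 = floor((28 + 28)/33) = 1.
  m_2 = 33*1 - 28 = 5, d_2 = (817 - 5^2)/33 = 792/33 = 24, a_2 = floor((28 + 5)/24) = 1.
  m_3 = 24*1 - 5 = 19, d_3 = (817 - 19^2)/24 = 456/24 = 19, a_3 = floor((28 + 19)/19) = 2.
  m_4 = 19*2 - 19 = 19, d_4 = (817 - 19^2)/19 = 456/19 = 24, a_4 = floor((28 + 19)/24) = 1.
  m_5 = 24*1 - 19 = 5, d_5 = (817 - 5^2)/24 = 792/24 = 33, a_5 = floor((28 + 5)/33) = 1.
  m_6 = 33*1 - 5 = 28, d_6 = (817 - 28^2)/33 = 33/33 = 1, a_6 = floor((28 + 28)/1) = 56.
  m_7 = 1*56 - 28 = 28, d_7 = (817 - 28^2)/1 = 33/1 = 33: (m_7, d_7) = (m_1, d_1) = (28, 33), so from here the quotients repeat a_1, ..., a_6; the period length is 6.
Hence the expansion of sqrt(817) is a_0 = 28 followed by the repeating block 1, 1, 2, 1, 1, 56 (period 6).

[28; (1, 1, 2, 1, 1, 56)]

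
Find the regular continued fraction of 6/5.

Run the Euclidean algorithm on 6 and 5; the successive quotients are the partial quotients a_0, a_1, ... (each step inverts the fractional part left over by the previous one):
  6 = 1*5 + 1, so a_0 = 1.
  5 = 5*1 + 0, so a_1 = 5.
The remainder reaches 0 after 2 divisions, so the expansion has 2 partial quotients, read off in order.

[1; 5]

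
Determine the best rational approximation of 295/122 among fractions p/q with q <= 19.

29/12

Expand x = 295/122 as a continued fraction with the Euclidean algorithm:
  295 = 2*122 + 51, so a_0 = 2.
  122 = 2*51 + 20, so a_1 = 2.
  51 = 2*20 + 11, so a_2 = 2.
  20 = 1*11 + 9, so a_3 = 1.
  11 = 1*9 + 2, so a_4 = 1.
  9 = 4*2 + 1, so a_5 = 4.
  2 = 2*1 + 0, so a_6 = 2.
so x = [2; 2, 2, 1, 1, 4, 2].
Convergents (p_i = a_i*p_{i-1} + p_{i-2}, q_i = a_i*q_{i-1} + q_{i-2} with p_{-2}=0, p_{-1}=1, q_{-2}=1, q_{-1}=0), until the denominator exceeds 19:
  i=0: a_0=2, p_0 = 2*1 + 0 = 2, q_0 = 2*0 + 1 = 1.
  i=1: a_1=2, p_1 = 2*2 + 1 = 5, q_1 = 2*1 + 0 = 2.
  i=2: a_2=2, p_2 = 2*5 + 2 = 12, q_2 = 2*2 + 1 = 5.
  i=3: a_3=1, p_3 = 1*12 + 5 = 17, q_3 = 1*5 + 2 = 7.
  i=4: a_4=1, p_4 = 1*17 + 12 = 29, q_4 = 1*7 + 5 = 12.
  i=5: a_5=4, p_5 = 4*29 + 17 = 133, q_5 = 4*12 + 7 = 55.
q_5 = 55 > 19, so the last convergent with denominator <= 19 is p_4/q_4 = 29/12.
The closest fraction with denominator <= 19 is either p_4/q_4 or the intermediate fraction (k*p_4 + p_3)/(k*q_4 + q_3) with the largest k >= 1 whose denominator stays <= 19; these approach x as k grows, and every other convergent or intermediate fraction in range is farther away.
Largest k: floor((19 - q_3)/q_4) = floor((19 - 7)/12) = 1.
That gives (1*29 + 17)/(1*12 + 7) = 46/19.
Compare the errors: |x - 29/12| = |295*12 - 29*122|/(122*12) = 2/1464, and |x - 46/19| = |295*19 - 46*122|/(122*19) = 7/2318.
Cross-multiplying, 2*2318 = 4636 < 10248 = 7*1464, so 2/1464 is smaller: the convergent 29/12 is closer to x than 46/19.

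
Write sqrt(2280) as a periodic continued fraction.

[47; (1, 2, 1, 94)]

Write x_i = (sqrt(2280) + m_i)/d_i with (m_0, d_0) = (0, 1). a_0 = floor(sqrt(2280)) = 47, since 47^2 = 2209 <= 2280 < 2304 = 48^2.
Iterate m_{i+1} = d_i*a_i - m_i, d_{i+1} = (2280 - m_{i+1}^2)/d_i, a_{i+1} = floor((a_0 + m_{i+1})/d_{i+1}):
  m_1 = 1*47 - 0 = 47, d_1 = (2280 - 47^2)/1 = 71/1 = 71, a_1 = floor((47 + 47)/71) = 1.
  m_2 = 71*1 - 47 = 24, d_2 = (2280 - 24^2)/71 = 1704/71 = 24, a_2 = floor((47 + 24)/24) = 2.
  m_3 = 24*2 - 24 = 24, d_3 = (2280 - 24^2)/24 = 1704/24 = 71, a_3 = floor((47 + 24)/71) = 1.
  m_4 = 71*1 - 24 = 47, d_4 = (2280 - 47^2)/71 = 71/71 = 1, a_4 = floor((47 + 47)/1) = 94.
  m_5 = 1*94 - 47 = 47, d_5 = (2280 - 47^2)/1 = 71/1 = 71: (m_5, d_5) = (m_1, d_1) = (47, 71), so from here the quotients repeat a_1, ..., a_4; the period length is 4.
Hence the expansion of sqrt(2280) is a_0 = 47 followed by the repeating block 1, 2, 1, 94 (period 4).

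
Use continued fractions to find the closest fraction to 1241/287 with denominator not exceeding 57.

Expand x = 1241/287 as a continued fraction with the Euclidean algorithm:
  1241 = 4*287 + 93, so a_0 = 4.
  287 = 3*93 + 8, so a_1 = 3.
  93 = 11*8 + 5, so a_2 = 11.
  8 = 1*5 + 3, so a_3 = 1.
  5 = 1*3 + 2, so a_4 = 1.
  3 = 1*2 + 1, so a_5 = 1.
  2 = 2*1 + 0, so a_6 = 2.
so x = [4; 3, 11, 1, 1, 1, 2].
Convergents (p_i = a_i*p_{i-1} + p_{i-2}, q_i = a_i*q_{i-1} + q_{i-2} with p_{-2}=0, p_{-1}=1, q_{-2}=1, q_{-1}=0), until the denominator exceeds 57:
  i=0: a_0=4, p_0 = 4*1 + 0 = 4, q_0 = 4*0 + 1 = 1.
  i=1: a_1=3, p_1 = 3*4 + 1 = 13, q_1 = 3*1 + 0 = 3.
  i=2: a_2=11, p_2 = 11*13 + 4 = 147, q_2 = 11*3 + 1 = 34.
  i=3: a_3=1, p_3 = 1*147 + 13 = 160, q_3 = 1*34 + 3 = 37.
  i=4: a_4=1, p_4 = 1*160 + 147 = 307, q_4 = 1*37 + 34 = 71.
q_4 = 71 > 57, so the last convergent with denominator <= 57 is p_3/q_3 = 160/37.
The closest fraction with denominator <= 57 is either p_3/q_3 or the intermediate fraction (k*p_3 + p_2)/(k*q_3 + q_2) with the largest k >= 1 whose denominator stays <= 57; these approach x as k grows, and every other convergent or intermediate fraction in range is farther away.
Largest k: floor((57 - q_2)/q_3) = floor((57 - 34)/37) = 0.
Since k = 0, no intermediate fraction beyond p_3/q_3 has denominator <= 57, so the convergent 160/37 is the closest (its error is |1241*37 - 160*287|/(287*37) = 3/10619).

160/37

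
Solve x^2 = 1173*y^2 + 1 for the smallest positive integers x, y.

(x, y) = (137, 4)

First expand sqrt(1173) as a continued fraction. With x_i = (sqrt(1173) + m_i)/d_i and (m_0, d_0) = (0, 1): a_0 = floor(sqrt(1173)) = 34, since 34^2 = 1156 <= 1173 < 1225 = 35^2.
Iterate m_{i+1} = d_i*a_i - m_i, d_{i+1} = (1173 - m_{i+1}^2)/d_i, a_{i+1} = floor((a_0 + m_{i+1})/d_{i+1}):
  m_1 = 1*34 - 0 = 34, d_1 = (1173 - 34^2)/1 = 17/1 = 17, a_1 = floor((34 + 34)/17) = 4.
  m_2 = 17*4 - 34 = 34, d_2 = (1173 - 34^2)/17 = 17/17 = 1, a_2 = floor((34 + 34)/1) = 68.
  m_3 = 1*68 - 34 = 34, d_3 = (1173 - 34^2)/1 = 17/1 = 17: (m_3, d_3) = (m_1, d_1) = (34, 17), so from here the quotients repeat a_1, a_2; the period length is 2.
So sqrt(1173) = [34; (4, 68)] with period length k = 2.
k is even, so the fundamental solution of x^2 - 1173y^2 = 1 is (p_{k-1}, q_{k-1}) = (p_1, q_1); compute convergents through index 1.
Convergents (p_i = a_i*p_{i-1} + p_{i-2}, q_i = a_i*q_{i-1} + q_{i-2} with p_{-2}=0, p_{-1}=1, q_{-2}=1, q_{-1}=0):
  i=0: a_0=34, p_0 = 34*1 + 0 = 34, q_0 = 34*0 + 1 = 1.
  i=1: a_1=4, p_1 = 4*34 + 1 = 137, q_1 = 4*1 + 0 = 4.
Check: 137^2 - 1173*4^2 = 18769 - 18768 = 1, so (x, y) = (137, 4) solves the equation, and by the theorem it is the least positive solution.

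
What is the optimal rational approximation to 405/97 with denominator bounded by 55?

Expand x = 405/97 as a continued fraction with the Euclidean algorithm:
  405 = 4*97 + 17, so a_0 = 4.
  97 = 5*17 + 12, so a_1 = 5.
  17 = 1*12 + 5, so a_2 = 1.
  12 = 2*5 + 2, so a_3 = 2.
  5 = 2*2 + 1, so a_4 = 2.
  2 = 2*1 + 0, so a_5 = 2.
so x = [4; 5, 1, 2, 2, 2].
Convergents (p_i = a_i*p_{i-1} + p_{i-2}, q_i = a_i*q_{i-1} + q_{i-2} with p_{-2}=0, p_{-1}=1, q_{-2}=1, q_{-1}=0), until the denominator exceeds 55:
  i=0: a_0=4, p_0 = 4*1 + 0 = 4, q_0 = 4*0 + 1 = 1.
  i=1: a_1=5, p_1 = 5*4 + 1 = 21, q_1 = 5*1 + 0 = 5.
  i=2: a_2=1, p_2 = 1*21 + 4 = 25, q_2 = 1*5 + 1 = 6.
  i=3: a_3=2, p_3 = 2*25 + 21 = 71, q_3 = 2*6 + 5 = 17.
  i=4: a_4=2, p_4 = 2*71 + 25 = 167, q_4 = 2*17 + 6 = 40.
  i=5: a_5=2, p_5 = 2*167 + 71 = 405, q_5 = 2*40 + 17 = 97.
q_5 = 97 > 55, so the last convergent with denominator <= 55 is p_4/q_4 = 167/40.
The closest fraction with denominator <= 55 is either p_4/q_4 or the intermediate fraction (k*p_4 + p_3)/(k*q_4 + q_3) with the largest k >= 1 whose denominator stays <= 55; these approach x as k grows, and every other convergent or intermediate fraction in range is farther away.
Largest k: floor((55 - q_3)/q_4) = floor((55 - 17)/40) = 0.
Since k = 0, no intermediate fraction beyond p_4/q_4 has denominator <= 55, so the convergent 167/40 is the closest (its error is |405*40 - 167*97|/(97*40) = 1/3880).

167/40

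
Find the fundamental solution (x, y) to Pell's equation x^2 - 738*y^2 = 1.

First expand sqrt(738) as a continued fraction. With x_i = (sqrt(738) + m_i)/d_i and (m_0, d_0) = (0, 1): a_0 = floor(sqrt(738)) = 27, since 27^2 = 729 <= 738 < 784 = 28^2.
Iterate m_{i+1} = d_i*a_i - m_i, d_{i+1} = (738 - m_{i+1}^2)/d_i, a_{i+1} = floor((a_0 + m_{i+1})/d_{i+1}):
  m_1 = 1*27 - 0 = 27, d_1 = (738 - 27^2)/1 = 9/1 = 9, a_1 = floor((27 + 27)/9) = 6.
  m_2 = 9*6 - 27 = 27, d_2 = (738 - 27^2)/9 = 9/9 = 1, a_2 = floor((27 + 27)/1) = 54.
  m_3 = 1*54 - 27 = 27, d_3 = (738 - 27^2)/1 = 9/1 = 9: (m_3, d_3) = (m_1, d_1) = (27, 9), so from here the quotients repeat a_1, a_2; the period length is 2.
So sqrt(738) = [27; (6, 54)] with period length k = 2.
k is even, so the fundamental solution of x^2 - 738y^2 = 1 is (p_{k-1}, q_{k-1}) = (p_1, q_1); compute convergents through index 1.
Convergents (p_i = a_i*p_{i-1} + p_{i-2}, q_i = a_i*q_{i-1} + q_{i-2} with p_{-2}=0, p_{-1}=1, q_{-2}=1, q_{-1}=0):
  i=0: a_0=27, p_0 = 27*1 + 0 = 27, q_0 = 27*0 + 1 = 1.
  i=1: a_1=6, p_1 = 6*27 + 1 = 163, q_1 = 6*1 + 0 = 6.
Check: 163^2 - 738*6^2 = 26569 - 26568 = 1, so (x, y) = (163, 6) solves the equation, and by the theorem it is the least positive solution.

(x, y) = (163, 6)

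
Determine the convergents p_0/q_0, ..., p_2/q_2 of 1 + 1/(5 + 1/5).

Using the convergent recurrence p_i = a_i*p_{i-1} + p_{i-2}, q_i = a_i*q_{i-1} + q_{i-2} with p_{-2}=0, p_{-1}=1, q_{-2}=1, q_{-1}=0:
  i=0: a_0=1, p_0 = 1*1 + 0 = 1, q_0 = 1*0 + 1 = 1.
  i=1: a_1=5, p_1 = 5*1 + 1 = 6, q_1 = 5*1 + 0 = 5.
  i=2: a_2=5, p_2 = 5*6 + 1 = 31, q_2 = 5*5 + 1 = 26.

1/1, 6/5, 31/26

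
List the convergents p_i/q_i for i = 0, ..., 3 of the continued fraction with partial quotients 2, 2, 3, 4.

2/1, 5/2, 17/7, 73/30

Using the convergent recurrence p_i = a_i*p_{i-1} + p_{i-2}, q_i = a_i*q_{i-1} + q_{i-2} with p_{-2}=0, p_{-1}=1, q_{-2}=1, q_{-1}=0:
  i=0: a_0=2, p_0 = 2*1 + 0 = 2, q_0 = 2*0 + 1 = 1.
  i=1: a_1=2, p_1 = 2*2 + 1 = 5, q_1 = 2*1 + 0 = 2.
  i=2: a_2=3, p_2 = 3*5 + 2 = 17, q_2 = 3*2 + 1 = 7.
  i=3: a_3=4, p_3 = 4*17 + 5 = 73, q_3 = 4*7 + 2 = 30.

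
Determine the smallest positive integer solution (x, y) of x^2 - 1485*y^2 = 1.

(x, y) = (1079, 28)

First expand sqrt(1485) as a continued fraction. With x_i = (sqrt(1485) + m_i)/d_i and (m_0, d_0) = (0, 1): a_0 = floor(sqrt(1485)) = 38, since 38^2 = 1444 <= 1485 < 1521 = 39^2.
Iterate m_{i+1} = d_i*a_i - m_i, d_{i+1} = (1485 - m_{i+1}^2)/d_i, a_{i+1} = floor((a_0 + m_{i+1})/d_{i+1}):
  m_1 = 1*38 - 0 = 38, d_1 = (1485 - 38^2)/1 = 41/1 = 41, a_1 = floor((38 + 38)/41) = 1.
  m_2 = 41*1 - 38 = 3, d_2 = (1485 - 3^2)/41 = 1476/41 = 36, a_2 = floor((38 + 3)/36) = 1.
  m_3 = 36*1 - 3 = 33, d_3 = (1485 - 33^2)/36 = 396/36 = 11, a_3 = floor((38 + 33)/11) = 6.
  m_4 = 11*6 - 33 = 33, d_4 = (1485 - 33^2)/11 = 396/11 = 36, a_4 = floor((38 + 33)/36) = 1.
  m_5 = 36*1 - 33 = 3, d_5 = (1485 - 3^2)/36 = 1476/36 = 41, a_5 = floor((38 + 3)/41) = 1.
  m_6 = 41*1 - 3 = 38, d_6 = (1485 - 38^2)/41 = 41/41 = 1, a_6 = floor((38 + 38)/1) = 76.
  m_7 = 1*76 - 38 = 38, d_7 = (1485 - 38^2)/1 = 41/1 = 41: (m_7, d_7) = (m_1, d_1) = (38, 41), so from here the quotients repeat a_1, ..., a_6; the period length is 6.
So sqrt(1485) = [38; (1, 1, 6, 1, 1, 76)] with period length k = 6.
k is even, so the fundamental solution of x^2 - 1485y^2 = 1 is (p_{k-1}, q_{k-1}) = (p_5, q_5); compute convergents through index 5.
Convergents (p_i = a_i*p_{i-1} + p_{i-2}, q_i = a_i*q_{i-1} + q_{i-2} with p_{-2}=0, p_{-1}=1, q_{-2}=1, q_{-1}=0):
  i=0: a_0=38, p_0 = 38*1 + 0 = 38, q_0 = 38*0 + 1 = 1.
  i=1: a_1=1, p_1 = 1*38 + 1 = 39, q_1 = 1*1 + 0 = 1.
  i=2: a_2=1, p_2 = 1*39 + 38 = 77, q_2 = 1*1 + 1 = 2.
  i=3: a_3=6, p_3 = 6*77 + 39 = 501, q_3 = 6*2 + 1 = 13.
  i=4: a_4=1, p_4 = 1*501 + 77 = 578, q_4 = 1*13 + 2 = 15.
  i=5: a_5=1, p_5 = 1*578 + 501 = 1079, q_5 = 1*15 + 13 = 28.
Check: 1079^2 - 1485*28^2 = 1164241 - 1164240 = 1, so (x, y) = (1079, 28) solves the equation, and by the theorem it is the least positive solution.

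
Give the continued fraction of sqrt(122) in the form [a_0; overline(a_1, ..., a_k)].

[11; overline(22)]

Write x_i = (sqrt(122) + m_i)/d_i with (m_0, d_0) = (0, 1). a_0 = floor(sqrt(122)) = 11, since 11^2 = 121 <= 122 < 144 = 12^2.
Iterate m_{i+1} = d_i*a_i - m_i, d_{i+1} = (122 - m_{i+1}^2)/d_i, a_{i+1} = floor((a_0 + m_{i+1})/d_{i+1}):
  m_1 = 1*11 - 0 = 11, d_1 = (122 - 11^2)/1 = 1/1 = 1, a_1 = floor((11 + 11)/1) = 22.
  m_2 = 1*22 - 11 = 11, d_2 = (122 - 11^2)/1 = 1/1 = 1: (m_2, d_2) = (m_1, d_1) = (11, 1), so from here the quotient a_1 repeats; the period length is 1.
Hence the expansion of sqrt(122) is a_0 = 11 followed by the repeating block 22 (period 1).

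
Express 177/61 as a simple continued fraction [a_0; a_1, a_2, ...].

Run the Euclidean algorithm on 177 and 61; the successive quotients are the partial quotients a_0, a_1, ... (each step inverts the fractional part left over by the previous one):
  177 = 2*61 + 55, so a_0 = 2.
  61 = 1*55 + 6, so a_1 = 1.
  55 = 9*6 + 1, so a_2 = 9.
  6 = 6*1 + 0, so a_3 = 6.
The remainder reaches 0 after 4 divisions, so the expansion has 4 partial quotients, read off in order.

[2; 1, 9, 6]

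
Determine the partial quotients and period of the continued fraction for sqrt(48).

Write x_i = (sqrt(48) + m_i)/d_i with (m_0, d_0) = (0, 1). a_0 = floor(sqrt(48)) = 6, since 6^2 = 36 <= 48 < 49 = 7^2.
Iterate m_{i+1} = d_i*a_i - m_i, d_{i+1} = (48 - m_{i+1}^2)/d_i, a_{i+1} = floor((a_0 + m_{i+1})/d_{i+1}):
  m_1 = 1*6 - 0 = 6, d_1 = (48 - 6^2)/1 = 12/1 = 12, a_1 = floor((6 + 6)/12) = 1.
  m_2 = 12*1 - 6 = 6, d_2 = (48 - 6^2)/12 = 12/12 = 1, a_2 = floor((6 + 6)/1) = 12.
  m_3 = 1*12 - 6 = 6, d_3 = (48 - 6^2)/1 = 12/1 = 12: (m_3, d_3) = (m_1, d_1) = (6, 12), so from here the quotients repeat a_1, a_2; the period length is 2.
Hence the expansion of sqrt(48) is a_0 = 6 followed by the repeating block 1, 12 (period 2).

[6; (1, 12)]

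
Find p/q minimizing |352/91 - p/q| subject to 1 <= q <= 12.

31/8

Expand x = 352/91 as a continued fraction with the Euclidean algorithm:
  352 = 3*91 + 79, so a_0 = 3.
  91 = 1*79 + 12, so a_1 = 1.
  79 = 6*12 + 7, so a_2 = 6.
  12 = 1*7 + 5, so a_3 = 1.
  7 = 1*5 + 2, so a_4 = 1.
  5 = 2*2 + 1, so a_5 = 2.
  2 = 2*1 + 0, so a_6 = 2.
so x = [3; 1, 6, 1, 1, 2, 2].
Convergents (p_i = a_i*p_{i-1} + p_{i-2}, q_i = a_i*q_{i-1} + q_{i-2} with p_{-2}=0, p_{-1}=1, q_{-2}=1, q_{-1}=0), until the denominator exceeds 12:
  i=0: a_0=3, p_0 = 3*1 + 0 = 3, q_0 = 3*0 + 1 = 1.
  i=1: a_1=1, p_1 = 1*3 + 1 = 4, q_1 = 1*1 + 0 = 1.
  i=2: a_2=6, p_2 = 6*4 + 3 = 27, q_2 = 6*1 + 1 = 7.
  i=3: a_3=1, p_3 = 1*27 + 4 = 31, q_3 = 1*7 + 1 = 8.
  i=4: a_4=1, p_4 = 1*31 + 27 = 58, q_4 = 1*8 + 7 = 15.
q_4 = 15 > 12, so the last convergent with denominator <= 12 is p_3/q_3 = 31/8.
The closest fraction with denominator <= 12 is either p_3/q_3 or the intermediate fraction (k*p_3 + p_2)/(k*q_3 + q_2) with the largest k >= 1 whose denominator stays <= 12; these approach x as k grows, and every other convergent or intermediate fraction in range is farther away.
Largest k: floor((12 - q_2)/q_3) = floor((12 - 7)/8) = 0.
Since k = 0, no intermediate fraction beyond p_3/q_3 has denominator <= 12, so the convergent 31/8 is the closest (its error is |352*8 - 31*91|/(91*8) = 5/728).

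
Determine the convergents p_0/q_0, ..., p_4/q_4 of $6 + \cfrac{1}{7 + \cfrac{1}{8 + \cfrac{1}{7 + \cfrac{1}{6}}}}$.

Using the convergent recurrence p_i = a_i*p_{i-1} + p_{i-2}, q_i = a_i*q_{i-1} + q_{i-2} with p_{-2}=0, p_{-1}=1, q_{-2}=1, q_{-1}=0:
  i=0: a_0=6, p_0 = 6*1 + 0 = 6, q_0 = 6*0 + 1 = 1.
  i=1: a_1=7, p_1 = 7*6 + 1 = 43, q_1 = 7*1 + 0 = 7.
  i=2: a_2=8, p_2 = 8*43 + 6 = 350, q_2 = 8*7 + 1 = 57.
  i=3: a_3=7, p_3 = 7*350 + 43 = 2493, q_3 = 7*57 + 7 = 406.
  i=4: a_4=6, p_4 = 6*2493 + 350 = 15308, q_4 = 6*406 + 57 = 2493.

6/1, 43/7, 350/57, 2493/406, 15308/2493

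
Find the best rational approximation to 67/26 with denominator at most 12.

18/7

Expand x = 67/26 as a continued fraction with the Euclidean algorithm:
  67 = 2*26 + 15, so a_0 = 2.
  26 = 1*15 + 11, so a_1 = 1.
  15 = 1*11 + 4, so a_2 = 1.
  11 = 2*4 + 3, so a_3 = 2.
  4 = 1*3 + 1, so a_4 = 1.
  3 = 3*1 + 0, so a_5 = 3.
so x = [2; 1, 1, 2, 1, 3].
Convergents (p_i = a_i*p_{i-1} + p_{i-2}, q_i = a_i*q_{i-1} + q_{i-2} with p_{-2}=0, p_{-1}=1, q_{-2}=1, q_{-1}=0), until the denominator exceeds 12:
  i=0: a_0=2, p_0 = 2*1 + 0 = 2, q_0 = 2*0 + 1 = 1.
  i=1: a_1=1, p_1 = 1*2 + 1 = 3, q_1 = 1*1 + 0 = 1.
  i=2: a_2=1, p_2 = 1*3 + 2 = 5, q_2 = 1*1 + 1 = 2.
  i=3: a_3=2, p_3 = 2*5 + 3 = 13, q_3 = 2*2 + 1 = 5.
  i=4: a_4=1, p_4 = 1*13 + 5 = 18, q_4 = 1*5 + 2 = 7.
  i=5: a_5=3, p_5 = 3*18 + 13 = 67, q_5 = 3*7 + 5 = 26.
q_5 = 26 > 12, so the last convergent with denominator <= 12 is p_4/q_4 = 18/7.
The closest fraction with denominator <= 12 is either p_4/q_4 or the intermediate fraction (k*p_4 + p_3)/(k*q_4 + q_3) with the largest k >= 1 whose denominator stays <= 12; these approach x as k grows, and every other convergent or intermediate fraction in range is farther away.
Largest k: floor((12 - q_3)/q_4) = floor((12 - 5)/7) = 1.
That gives (1*18 + 13)/(1*7 + 5) = 31/12.
Compare the errors: |x - 18/7| = |67*7 - 18*26|/(26*7) = 1/182, and |x - 31/12| = |67*12 - 31*26|/(26*12) = 2/312.
Cross-multiplying, 1*312 = 312 < 364 = 2*182, so 1/182 is smaller: the convergent 18/7 is closer to x than 31/12.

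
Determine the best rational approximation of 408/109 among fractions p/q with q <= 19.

71/19

Expand x = 408/109 as a continued fraction with the Euclidean algorithm:
  408 = 3*109 + 81, so a_0 = 3.
  109 = 1*81 + 28, so a_1 = 1.
  81 = 2*28 + 25, so a_2 = 2.
  28 = 1*25 + 3, so a_3 = 1.
  25 = 8*3 + 1, so a_4 = 8.
  3 = 3*1 + 0, so a_5 = 3.
so x = [3; 1, 2, 1, 8, 3].
Convergents (p_i = a_i*p_{i-1} + p_{i-2}, q_i = a_i*q_{i-1} + q_{i-2} with p_{-2}=0, p_{-1}=1, q_{-2}=1, q_{-1}=0), until the denominator exceeds 19:
  i=0: a_0=3, p_0 = 3*1 + 0 = 3, q_0 = 3*0 + 1 = 1.
  i=1: a_1=1, p_1 = 1*3 + 1 = 4, q_1 = 1*1 + 0 = 1.
  i=2: a_2=2, p_2 = 2*4 + 3 = 11, q_2 = 2*1 + 1 = 3.
  i=3: a_3=1, p_3 = 1*11 + 4 = 15, q_3 = 1*3 + 1 = 4.
  i=4: a_4=8, p_4 = 8*15 + 11 = 131, q_4 = 8*4 + 3 = 35.
q_4 = 35 > 19, so the last convergent with denominator <= 19 is p_3/q_3 = 15/4.
The closest fraction with denominator <= 19 is either p_3/q_3 or the intermediate fraction (k*p_3 + p_2)/(k*q_3 + q_2) with the largest k >= 1 whose denominator stays <= 19; these approach x as k grows, and every other convergent or intermediate fraction in range is farther away.
Largest k: floor((19 - q_2)/q_3) = floor((19 - 3)/4) = 4.
That gives (4*15 + 11)/(4*4 + 3) = 71/19.
Compare the errors: |x - 15/4| = |408*4 - 15*109|/(109*4) = 3/436, and |x - 71/19| = |408*19 - 71*109|/(109*19) = 13/2071.
Cross-multiplying, 13*436 = 5668 < 6213 = 3*2071, so 13/2071 is smaller: the intermediate fraction 71/19 is closer to x than 15/4.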